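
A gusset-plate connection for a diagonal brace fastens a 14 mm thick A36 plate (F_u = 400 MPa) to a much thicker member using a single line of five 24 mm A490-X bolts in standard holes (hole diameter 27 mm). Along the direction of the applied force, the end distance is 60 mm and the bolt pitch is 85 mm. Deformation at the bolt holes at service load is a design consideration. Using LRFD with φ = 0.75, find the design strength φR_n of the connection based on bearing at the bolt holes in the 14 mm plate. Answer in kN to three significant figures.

1200 kN

Per bolt r_n = 1.2 l_c t F_u ≤ 2.4 d t F_u; upper limit = 2.4 × 24 × 14 × 400 / 1000 = 322.6 kN.
Edge bolt: l_c = 60 − 27/2 = 46.5 mm → 1.2 × 46.5 × 14 × 400 / 1000 = 312.5 → r_n = 312.5 kN.
Interior bolts: l_c = 85 − 27 = 58 mm → 1.2 × 58 × 14 × 400 / 1000 = 389.8 → r_n = 322.6 kN.
R_n = 1 × 312.5 + 4 × 322.6 = 1603 kN.
Design strength φR_n = 0.75 × 1603 = 1200 kN.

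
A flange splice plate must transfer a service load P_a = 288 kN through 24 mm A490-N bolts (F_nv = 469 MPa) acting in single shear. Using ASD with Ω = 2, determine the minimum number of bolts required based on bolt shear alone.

3 bolts

A_b = π·24²/4 = 452.4 mm².
Per-bolt allowable strength R_n/Ω = 469 × 452.4 × 1 / 1000 / 2 = 106.1 kN.
n ≥ 288 / 106.1 = 2.715 → use 3 bolts.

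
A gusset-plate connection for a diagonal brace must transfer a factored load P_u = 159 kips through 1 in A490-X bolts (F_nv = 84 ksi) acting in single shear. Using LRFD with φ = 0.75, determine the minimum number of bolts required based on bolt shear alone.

A_b = π·1²/4 = 0.7854 in².
Per-bolt design strength φR_n = 0.75 × 84 × 0.7854 × 1 = 49.48 kips.
n ≥ 159 / 49.48 = 3.213 → use 4 bolts.

4 bolts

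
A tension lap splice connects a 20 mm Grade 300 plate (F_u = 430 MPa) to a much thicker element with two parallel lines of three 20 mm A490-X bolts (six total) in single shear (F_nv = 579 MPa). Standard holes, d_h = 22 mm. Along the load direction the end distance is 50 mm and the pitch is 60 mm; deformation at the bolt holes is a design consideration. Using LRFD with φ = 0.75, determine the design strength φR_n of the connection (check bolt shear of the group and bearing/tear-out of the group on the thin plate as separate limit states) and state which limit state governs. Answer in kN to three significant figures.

819 kN (bolt shear governs)

Bolt shear: A_b = π·20²/4 = 314.2 mm²; R_n = 579 × 314.2 × 6 × 1 / 1000 = 1091 kN → 0.75 × 1091 = 819 kN.
Bearing (1.2 l_c t F_u ≤ 2.4 d t F_u): upper limit = 2.4·20·20·430 / 1000 = 412.8 kN.
  Edge l_c = 50 − 22/2 = 39 → r_n = 402.5 kN; interior l_c = 60 − 22 = 38 → r_n = 392.2 kN.
  R_n,bearing = 2·402.5 + 4·392.2 = 2374 kN → 0.75 × 2374 = 1780 kN.
Bolt shear governs: 819 kN.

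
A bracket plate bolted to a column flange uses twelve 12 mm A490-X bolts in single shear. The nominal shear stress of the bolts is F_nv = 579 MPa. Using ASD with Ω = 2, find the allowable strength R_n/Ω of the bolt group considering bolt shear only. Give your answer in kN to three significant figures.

393 kN

A_b = π × 12² / 4 = 113.1 mm².
R_n = F_nv · A_b · n · n_s = 579 × 113.1 × 12 × 1 / 1000 = 785.8 kN.
Allowable strength R_n/Ω = 785.8 / 2 = 393 kN.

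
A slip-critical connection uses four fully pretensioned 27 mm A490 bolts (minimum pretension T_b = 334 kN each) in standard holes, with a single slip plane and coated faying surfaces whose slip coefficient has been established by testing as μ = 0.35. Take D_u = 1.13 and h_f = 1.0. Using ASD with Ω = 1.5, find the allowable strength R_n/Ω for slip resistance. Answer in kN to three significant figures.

R_n = μ · D_u · h_f · T_b · n_s · n_b = 0.35 × 1.13 × 1.0 × 334 × 1 × 4 = 528.4 kN.
Allowable strength R_n/Ω = 528.4 / 1.5 = 352 kN.

352 kN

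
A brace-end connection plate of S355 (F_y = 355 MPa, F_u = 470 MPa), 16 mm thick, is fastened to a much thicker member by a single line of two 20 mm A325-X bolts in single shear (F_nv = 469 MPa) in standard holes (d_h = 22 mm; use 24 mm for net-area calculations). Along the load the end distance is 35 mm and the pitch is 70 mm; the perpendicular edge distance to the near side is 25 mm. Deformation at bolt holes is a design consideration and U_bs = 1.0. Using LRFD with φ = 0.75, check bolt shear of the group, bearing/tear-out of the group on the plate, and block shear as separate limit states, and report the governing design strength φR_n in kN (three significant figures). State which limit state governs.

221 kN (bolt shear governs)

Bolt shear: A_b = π·20²/4 = 314.2 mm²; R_n = 469 × 314.2 × 2 × 1 / 1000 = 294.7 kN → 0.75 × 294.7 = 221 kN.
Bearing: edge l_c = 24, r_n = 216.6 kN; interior l_c = 48, r_n = 361 kN; R_n = 216.6 + 1·361 = 577.5 kN → 433 kN.
Block shear: A_gv = 1680, A_nv = 1104, A_nt = 208 mm²; R_n = min(0.6F_uA_nv, 0.6F_yA_gv) + U_bs·F_u·A_nt = 409.1 kN → 307 kN.
Bolt shear governs: 221 kN.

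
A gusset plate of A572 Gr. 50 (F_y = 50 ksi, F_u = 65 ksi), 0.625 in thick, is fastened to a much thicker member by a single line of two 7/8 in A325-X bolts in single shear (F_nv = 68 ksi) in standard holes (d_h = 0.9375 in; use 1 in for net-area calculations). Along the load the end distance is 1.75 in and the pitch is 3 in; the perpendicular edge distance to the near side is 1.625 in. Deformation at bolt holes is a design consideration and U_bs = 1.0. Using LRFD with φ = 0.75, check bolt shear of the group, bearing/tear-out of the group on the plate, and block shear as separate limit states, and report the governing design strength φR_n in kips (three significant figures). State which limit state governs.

61.3 kips (bolt shear governs)

Bolt shear: A_b = π·0.875²/4 = 0.6013 in²; R_n = 68 × 0.6013 × 2 × 1 = 81.78 kips → 0.75 × 81.78 = 61.3 kips.
Bearing: edge l_c = 1.281, r_n = 62.46 kips; interior l_c = 2.062, r_n = 85.31 kips; R_n = 62.46 + 1·85.31 = 147.8 kips → 111 kips.
Block shear: A_gv = 2.969, A_nv = 2.031, A_nt = 0.7031 in²; R_n = min(0.6F_uA_nv, 0.6F_yA_gv) + U_bs·F_u·A_nt = 124.9 kips → 93.7 kips.
Bolt shear governs: 61.3 kips.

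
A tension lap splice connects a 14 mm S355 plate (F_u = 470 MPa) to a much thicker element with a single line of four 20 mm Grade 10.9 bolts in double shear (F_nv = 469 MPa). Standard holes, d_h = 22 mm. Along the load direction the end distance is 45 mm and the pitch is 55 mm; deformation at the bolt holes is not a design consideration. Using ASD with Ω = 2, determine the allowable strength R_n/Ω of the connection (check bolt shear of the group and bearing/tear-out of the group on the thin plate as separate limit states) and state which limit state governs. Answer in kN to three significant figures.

Bolt shear: A_b = π·20²/4 = 314.2 mm²; R_n = 469 × 314.2 × 4 × 2 / 1000 = 1179 kN → 1179 / 2 = 589 kN.
Bearing (1.5 l_c t F_u ≤ 3.0 d t F_u): upper limit = 3.0·20·14·470 / 1000 = 394.8 kN.
  Edge l_c = 45 − 22/2 = 34 → r_n = 335.6 kN; interior l_c = 55 − 22 = 33 → r_n = 325.7 kN.
  R_n,bearing = 1·335.6 + 3·325.7 = 1313 kN → 1313 / 2 = 656 kN.
Bolt shear governs: 589 kN.

589 kN (bolt shear governs)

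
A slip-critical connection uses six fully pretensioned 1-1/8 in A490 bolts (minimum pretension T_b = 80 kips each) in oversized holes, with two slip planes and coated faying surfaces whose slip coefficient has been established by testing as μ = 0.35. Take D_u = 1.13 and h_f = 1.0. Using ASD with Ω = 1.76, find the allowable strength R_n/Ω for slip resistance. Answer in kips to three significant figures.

R_n = μ · D_u · h_f · T_b · n_s · n_b = 0.35 × 1.13 × 1.0 × 80 × 2 × 6 = 379.7 kips.
Allowable strength R_n/Ω = 379.7 / 1.76 = 216 kips.

216 kips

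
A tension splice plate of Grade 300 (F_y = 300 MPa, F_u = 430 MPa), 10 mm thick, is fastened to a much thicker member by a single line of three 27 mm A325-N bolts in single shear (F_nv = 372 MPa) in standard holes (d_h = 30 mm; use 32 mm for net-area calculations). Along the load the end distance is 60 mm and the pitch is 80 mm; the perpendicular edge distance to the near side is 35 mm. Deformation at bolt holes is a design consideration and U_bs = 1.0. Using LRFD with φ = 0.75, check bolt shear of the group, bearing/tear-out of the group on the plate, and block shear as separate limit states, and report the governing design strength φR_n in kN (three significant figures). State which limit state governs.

Bolt shear: A_b = π·27²/4 = 572.6 mm²; R_n = 372 × 572.6 × 3 × 1 / 1000 = 639 kN → 0.75 × 639 = 479 kN.
Bearing: edge l_c = 45, r_n = 232.2 kN; interior l_c = 50, r_n = 258 kN; R_n = 232.2 + 2·258 = 748.2 kN → 561 kN.
Block shear: A_gv = 2200, A_nv = 1400, A_nt = 190 mm²; R_n = min(0.6F_uA_nv, 0.6F_yA_gv) + U_bs·F_u·A_nt = 442.9 kN → 332 kN.
Block shear governs: 332 kN.

332 kN (block shear governs)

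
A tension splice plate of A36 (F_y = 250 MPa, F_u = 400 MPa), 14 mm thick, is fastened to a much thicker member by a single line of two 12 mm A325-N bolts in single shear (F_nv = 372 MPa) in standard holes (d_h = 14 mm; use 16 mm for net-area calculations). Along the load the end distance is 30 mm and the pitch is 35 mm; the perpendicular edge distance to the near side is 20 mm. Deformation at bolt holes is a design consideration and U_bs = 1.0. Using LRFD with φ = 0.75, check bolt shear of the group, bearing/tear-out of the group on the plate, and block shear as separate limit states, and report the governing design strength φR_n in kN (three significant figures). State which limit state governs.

Bolt shear: A_b = π·12²/4 = 113.1 mm²; R_n = 372 × 113.1 × 2 × 1 / 1000 = 84.14 kN → 0.75 × 84.14 = 63.1 kN.
Bearing: edge l_c = 23, r_n = 154.6 kN; interior l_c = 21, r_n = 141.1 kN; R_n = 154.6 + 1·141.1 = 295.7 kN → 222 kN.
Block shear: A_gv = 910, A_nv = 574, A_nt = 168 mm²; R_n = min(0.6F_uA_nv, 0.6F_yA_gv) + U_bs·F_u·A_nt = 203.7 kN → 153 kN.
Bolt shear governs: 63.1 kN.

63.1 kN (bolt shear governs)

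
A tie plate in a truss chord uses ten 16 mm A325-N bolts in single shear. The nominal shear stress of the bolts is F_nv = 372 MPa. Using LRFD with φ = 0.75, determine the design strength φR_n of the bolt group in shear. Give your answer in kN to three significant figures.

561 kN

A_b = π × 16² / 4 = 201.1 mm².
R_n = F_nv · A_b · n · n_s = 372 × 201.1 × 10 × 1 / 1000 = 748 kN.
Design strength φR_n = 0.75 × 748 = 561 kN.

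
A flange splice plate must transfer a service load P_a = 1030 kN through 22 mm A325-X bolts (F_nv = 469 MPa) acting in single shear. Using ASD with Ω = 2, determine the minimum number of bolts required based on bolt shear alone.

12 bolts

A_b = π·22²/4 = 380.1 mm².
Per-bolt allowable strength R_n/Ω = 469 × 380.1 × 1 / 1000 / 2 = 89.14 kN.
n ≥ 1030 / 89.14 = 11.55 → use 12 bolts.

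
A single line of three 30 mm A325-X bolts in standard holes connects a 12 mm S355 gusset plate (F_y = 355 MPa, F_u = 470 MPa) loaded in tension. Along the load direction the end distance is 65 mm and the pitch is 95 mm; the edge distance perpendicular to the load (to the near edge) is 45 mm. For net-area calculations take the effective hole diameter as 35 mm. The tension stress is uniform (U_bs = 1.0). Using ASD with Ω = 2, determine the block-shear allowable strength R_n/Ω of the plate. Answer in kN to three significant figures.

Shear plane L_v = 65 + 2·95 = 255 mm; A_gv = 255 × 12 = 3060 mm².
A_nv = (255 − 2.5·35) × 12 = 2010 mm².
A_nt = (45 − 0.5·35) × 12 = 330 mm².
0.6 F_u A_nv = 566.8 kN; 0.6 F_y A_gv = 651.8 kN → shear rupture governs the shear term.
R_n = 566.8 + 1.0 × 470 × 330 / 1000 = 721.9 kN.
Allowable strength R_n/Ω = 721.9 / 2 = 361 kN.

361 kN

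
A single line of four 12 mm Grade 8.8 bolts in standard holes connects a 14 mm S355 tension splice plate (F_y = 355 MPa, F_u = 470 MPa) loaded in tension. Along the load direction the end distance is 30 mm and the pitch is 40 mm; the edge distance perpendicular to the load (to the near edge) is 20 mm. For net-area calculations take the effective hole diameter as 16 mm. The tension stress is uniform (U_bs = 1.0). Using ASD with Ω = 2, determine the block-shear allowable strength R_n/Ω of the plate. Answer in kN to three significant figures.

Shear plane L_v = 30 + 3·40 = 150 mm; A_gv = 150 × 14 = 2100 mm².
A_nv = (150 − 3.5·16) × 14 = 1316 mm².
A_nt = (20 − 0.5·16) × 14 = 168 mm².
0.6 F_u A_nv = 371.1 kN; 0.6 F_y A_gv = 447.3 kN → shear rupture governs the shear term.
R_n = 371.1 + 1.0 × 470 × 168 / 1000 = 450.1 kN.
Allowable strength R_n/Ω = 450.1 / 2 = 225 kN.

225 kN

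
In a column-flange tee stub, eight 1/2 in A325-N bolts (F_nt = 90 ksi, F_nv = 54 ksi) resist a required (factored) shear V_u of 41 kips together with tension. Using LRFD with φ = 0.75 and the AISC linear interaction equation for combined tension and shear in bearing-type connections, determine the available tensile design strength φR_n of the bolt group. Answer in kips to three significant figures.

A_b = π·0.5²/4 = 0.1963 in²; f_rv = 41 / (8 × 0.1963) = 26.1 ksi.
F'_nt = 1.3 F_nt − (F_nt / φF_nv) f_rv = 1.3·90 − (90/(0.75·54))·26.1 = 59 ksi, capped at F_nt → F'_nt = 59 ksi.
R_n = F'_nt · A_b · n = 59 × 0.1963 × 8 = 92.67 kips.
Design strength φR_n = 0.75 × 92.67 = 69.5 kips.

69.5 kips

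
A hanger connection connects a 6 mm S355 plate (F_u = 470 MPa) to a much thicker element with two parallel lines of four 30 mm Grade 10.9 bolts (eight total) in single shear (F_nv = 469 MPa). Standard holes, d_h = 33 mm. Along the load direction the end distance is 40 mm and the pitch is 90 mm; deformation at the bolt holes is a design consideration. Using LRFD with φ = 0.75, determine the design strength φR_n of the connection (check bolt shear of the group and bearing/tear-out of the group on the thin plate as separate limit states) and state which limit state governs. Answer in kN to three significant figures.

987 kN (bearing governs)

Bolt shear: A_b = π·30²/4 = 706.9 mm²; R_n = 469 × 706.9 × 8 × 1 / 1000 = 2652 kN → 0.75 × 2652 = 1990 kN.
Bearing (1.2 l_c t F_u ≤ 2.4 d t F_u): upper limit = 2.4·30·6·470 / 1000 = 203 kN.
  Edge l_c = 40 − 33/2 = 23.5 → r_n = 79.52 kN; interior l_c = 90 − 33 = 57 → r_n = 192.9 kN.
  R_n,bearing = 2·79.52 + 6·192.9 = 1316 kN → 0.75 × 1316 = 987 kN.
Bearing governs: 987 kN.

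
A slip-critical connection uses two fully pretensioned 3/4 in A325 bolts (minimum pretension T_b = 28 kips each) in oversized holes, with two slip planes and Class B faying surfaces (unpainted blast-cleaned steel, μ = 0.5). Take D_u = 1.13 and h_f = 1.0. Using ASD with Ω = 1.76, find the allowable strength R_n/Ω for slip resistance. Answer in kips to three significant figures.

R_n = μ · D_u · h_f · T_b · n_s · n_b = 0.5 × 1.13 × 1.0 × 28 × 2 × 2 = 63.28 kips.
Allowable strength R_n/Ω = 63.28 / 1.76 = 36 kips.

36 kips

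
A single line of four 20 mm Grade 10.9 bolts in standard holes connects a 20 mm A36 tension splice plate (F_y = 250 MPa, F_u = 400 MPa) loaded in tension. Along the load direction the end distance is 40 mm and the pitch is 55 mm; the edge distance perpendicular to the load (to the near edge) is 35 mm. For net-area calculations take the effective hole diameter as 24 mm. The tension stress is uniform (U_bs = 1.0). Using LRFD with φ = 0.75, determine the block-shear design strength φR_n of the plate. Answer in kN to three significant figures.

574 kN

Shear plane L_v = 40 + 3·55 = 205 mm; A_gv = 205 × 20 = 4100 mm².
A_nv = (205 − 3.5·24) × 20 = 2420 mm².
A_nt = (35 − 0.5·24) × 20 = 460 mm².
0.6 F_u A_nv = 580.8 kN; 0.6 F_y A_gv = 615 kN → shear rupture governs the shear term.
R_n = 580.8 + 1.0 × 400 × 460 / 1000 = 764.8 kN.
Design strength φR_n = 0.75 × 764.8 = 574 kN.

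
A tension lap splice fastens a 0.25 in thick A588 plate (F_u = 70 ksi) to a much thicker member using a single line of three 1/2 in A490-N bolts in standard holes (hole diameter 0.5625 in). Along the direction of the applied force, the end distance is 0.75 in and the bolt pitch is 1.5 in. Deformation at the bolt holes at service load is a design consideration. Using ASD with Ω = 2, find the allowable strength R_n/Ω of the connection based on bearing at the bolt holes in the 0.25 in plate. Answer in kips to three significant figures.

Per bolt r_n = 1.2 l_c t F_u ≤ 2.4 d t F_u; upper limit = 2.4 × 0.5 × 0.25 × 70 = 21 kips.
Edge bolt: l_c = 0.75 − 0.5625/2 = 0.4688 in → 1.2 × 0.4688 × 0.25 × 70 = 9.844 → r_n = 9.844 kips.
Interior bolts: l_c = 1.5 − 0.5625 = 0.9375 in → 1.2 × 0.9375 × 0.25 × 70 = 19.69 → r_n = 19.69 kips.
R_n = 1 × 9.844 + 2 × 19.69 = 49.22 kips.
Allowable strength R_n/Ω = 49.22 / 2 = 24.6 kips.

24.6 kips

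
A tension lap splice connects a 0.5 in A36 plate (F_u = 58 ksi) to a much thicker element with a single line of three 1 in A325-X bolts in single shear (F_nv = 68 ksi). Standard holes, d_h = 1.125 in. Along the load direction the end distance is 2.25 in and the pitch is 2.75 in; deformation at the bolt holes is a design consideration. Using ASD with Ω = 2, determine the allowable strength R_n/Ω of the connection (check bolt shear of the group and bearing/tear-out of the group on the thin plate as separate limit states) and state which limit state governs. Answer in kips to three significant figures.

80.1 kips (bolt shear governs)

Bolt shear: A_b = π·1²/4 = 0.7854 in²; R_n = 68 × 0.7854 × 3 × 1 = 160.2 kips → 160.2 / 2 = 80.1 kips.
Bearing (1.2 l_c t F_u ≤ 2.4 d t F_u): upper limit = 2.4·1·0.5·58 = 69.6 kips.
  Edge l_c = 2.25 − 1.125/2 = 1.688 → r_n = 58.72 kips; interior l_c = 2.75 − 1.125 = 1.625 → r_n = 56.55 kips.
  R_n,bearing = 1·58.72 + 2·56.55 = 171.8 kips → 171.8 / 2 = 85.9 kips.
Bolt shear governs: 80.1 kips.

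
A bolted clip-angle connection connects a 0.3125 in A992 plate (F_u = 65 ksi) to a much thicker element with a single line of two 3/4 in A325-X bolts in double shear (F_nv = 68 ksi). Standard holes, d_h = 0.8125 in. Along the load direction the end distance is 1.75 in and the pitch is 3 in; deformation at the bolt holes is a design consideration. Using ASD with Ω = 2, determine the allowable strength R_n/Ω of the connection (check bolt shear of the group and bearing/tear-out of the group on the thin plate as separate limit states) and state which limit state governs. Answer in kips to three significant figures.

Bolt shear: A_b = π·0.75²/4 = 0.4418 in²; R_n = 68 × 0.4418 × 2 × 2 = 120.2 kips → 120.2 / 2 = 60.1 kips.
Bearing (1.2 l_c t F_u ≤ 2.4 d t F_u): upper limit = 2.4·0.75·0.3125·65 = 36.56 kips.
  Edge l_c = 1.75 − 0.8125/2 = 1.344 → r_n = 32.75 kips; interior l_c = 3 − 0.8125 = 2.188 → r_n = 36.56 kips.
  R_n,bearing = 1·32.75 + 1·36.56 = 69.32 kips → 69.32 / 2 = 34.7 kips.
Bearing governs: 34.7 kips.

34.7 kips (bearing governs)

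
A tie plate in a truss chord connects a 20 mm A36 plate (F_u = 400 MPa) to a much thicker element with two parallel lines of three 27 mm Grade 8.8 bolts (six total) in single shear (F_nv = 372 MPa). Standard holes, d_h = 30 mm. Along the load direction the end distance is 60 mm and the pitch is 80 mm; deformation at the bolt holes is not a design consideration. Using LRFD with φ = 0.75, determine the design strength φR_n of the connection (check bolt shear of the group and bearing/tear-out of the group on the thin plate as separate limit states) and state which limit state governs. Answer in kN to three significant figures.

958 kN (bolt shear governs)

Bolt shear: A_b = π·27²/4 = 572.6 mm²; R_n = 372 × 572.6 × 6 × 1 / 1000 = 1278 kN → 0.75 × 1278 = 958 kN.
Bearing (1.5 l_c t F_u ≤ 3.0 d t F_u): upper limit = 3.0·27·20·400 / 1000 = 648 kN.
  Edge l_c = 60 − 30/2 = 45 → r_n = 540 kN; interior l_c = 80 − 30 = 50 → r_n = 600 kN.
  R_n,bearing = 2·540 + 4·600 = 3480 kN → 0.75 × 3480 = 2610 kN.
Bolt shear governs: 958 kN.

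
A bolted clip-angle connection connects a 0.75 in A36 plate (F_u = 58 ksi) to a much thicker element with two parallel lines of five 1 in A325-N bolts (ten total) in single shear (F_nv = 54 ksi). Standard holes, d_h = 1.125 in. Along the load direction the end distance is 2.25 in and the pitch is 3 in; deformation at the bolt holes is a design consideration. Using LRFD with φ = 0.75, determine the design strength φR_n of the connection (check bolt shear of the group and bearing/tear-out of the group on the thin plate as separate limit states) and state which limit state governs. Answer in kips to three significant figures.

Bolt shear: A_b = π·1²/4 = 0.7854 in²; R_n = 54 × 0.7854 × 10 × 1 = 424.1 kips → 0.75 × 424.1 = 318 kips.
Bearing (1.2 l_c t F_u ≤ 2.4 d t F_u): upper limit = 2.4·1·0.75·58 = 104.4 kips.
  Edge l_c = 2.25 − 1.125/2 = 1.688 → r_n = 88.09 kips; interior l_c = 3 − 1.125 = 1.875 → r_n = 97.88 kips.
  R_n,bearing = 2·88.09 + 8·97.88 = 959.2 kips → 0.75 × 959.2 = 719 kips.
Bolt shear governs: 318 kips.

318 kips (bolt shear governs)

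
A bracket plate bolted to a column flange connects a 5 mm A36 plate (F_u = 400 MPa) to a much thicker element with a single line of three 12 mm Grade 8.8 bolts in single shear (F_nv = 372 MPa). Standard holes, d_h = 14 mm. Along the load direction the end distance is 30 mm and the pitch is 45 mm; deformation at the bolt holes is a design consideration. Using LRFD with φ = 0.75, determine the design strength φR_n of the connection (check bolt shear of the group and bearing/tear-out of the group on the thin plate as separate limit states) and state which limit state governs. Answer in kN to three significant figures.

94.7 kN (bolt shear governs)

Bolt shear: A_b = π·12²/4 = 113.1 mm²; R_n = 372 × 113.1 × 3 × 1 / 1000 = 126.2 kN → 0.75 × 126.2 = 94.7 kN.
Bearing (1.2 l_c t F_u ≤ 2.4 d t F_u): upper limit = 2.4·12·5·400 / 1000 = 57.6 kN.
  Edge l_c = 30 − 14/2 = 23 → r_n = 55.2 kN; interior l_c = 45 − 14 = 31 → r_n = 57.6 kN.
  R_n,bearing = 1·55.2 + 2·57.6 = 170.4 kN → 0.75 × 170.4 = 128 kN.
Bolt shear governs: 94.7 kN.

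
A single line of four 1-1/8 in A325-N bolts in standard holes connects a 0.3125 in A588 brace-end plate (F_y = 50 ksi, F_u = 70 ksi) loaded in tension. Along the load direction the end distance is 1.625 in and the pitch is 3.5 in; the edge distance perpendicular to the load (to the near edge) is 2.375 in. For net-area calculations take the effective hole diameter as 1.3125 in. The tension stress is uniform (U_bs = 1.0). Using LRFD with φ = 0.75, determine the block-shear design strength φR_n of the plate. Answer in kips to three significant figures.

102 kips

Shear plane L_v = 1.625 + 3·3.5 = 12.12 in; A_gv = 12.12 × 0.3125 = 3.789 in².
A_nv = (12.12 − 3.5·1.3125) × 0.3125 = 2.354 in².
A_nt = (2.375 − 0.5·1.3125) × 0.3125 = 0.5371 in².
0.6 F_u A_nv = 98.85 kips; 0.6 F_y A_gv = 113.7 kips → shear rupture governs the shear term.
R_n = 98.85 + 1.0 × 70 × 0.5371 = 136.4 kips.
Design strength φR_n = 0.75 × 136.4 = 102 kips.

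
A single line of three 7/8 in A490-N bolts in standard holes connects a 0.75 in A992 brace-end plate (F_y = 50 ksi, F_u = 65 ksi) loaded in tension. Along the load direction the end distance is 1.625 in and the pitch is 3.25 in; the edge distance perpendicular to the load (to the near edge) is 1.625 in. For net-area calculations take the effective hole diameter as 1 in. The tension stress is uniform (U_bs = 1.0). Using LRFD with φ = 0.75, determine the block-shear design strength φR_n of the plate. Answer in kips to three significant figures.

165 kips

Shear plane L_v = 1.625 + 2·3.25 = 8.125 in; A_gv = 8.125 × 0.75 = 6.094 in².
A_nv = (8.125 − 2.5·1) × 0.75 = 4.219 in².
A_nt = (1.625 − 0.5·1) × 0.75 = 0.8438 in².
0.6 F_u A_nv = 164.5 kips; 0.6 F_y A_gv = 182.8 kips → shear rupture governs the shear term.
R_n = 164.5 + 1.0 × 65 × 0.8438 = 219.4 kips.
Design strength φR_n = 0.75 × 219.4 = 165 kips.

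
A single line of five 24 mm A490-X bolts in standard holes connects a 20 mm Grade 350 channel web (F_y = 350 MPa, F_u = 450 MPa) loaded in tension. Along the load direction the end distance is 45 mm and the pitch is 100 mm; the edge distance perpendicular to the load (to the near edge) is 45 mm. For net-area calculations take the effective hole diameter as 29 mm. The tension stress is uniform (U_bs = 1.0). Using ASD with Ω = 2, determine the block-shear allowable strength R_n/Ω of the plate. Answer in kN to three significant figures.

Shear plane L_v = 45 + 4·100 = 445 mm; A_gv = 445 × 20 = 8900 mm².
A_nv = (445 − 4.5·29) × 20 = 6290 mm².
A_nt = (45 − 0.5·29) × 20 = 610 mm².
0.6 F_u A_nv = 1698 kN; 0.6 F_y A_gv = 1869 kN → shear rupture governs the shear term.
R_n = 1698 + 1.0 × 450 × 610 / 1000 = 1973 kN.
Allowable strength R_n/Ω = 1973 / 2 = 986 kN.

986 kN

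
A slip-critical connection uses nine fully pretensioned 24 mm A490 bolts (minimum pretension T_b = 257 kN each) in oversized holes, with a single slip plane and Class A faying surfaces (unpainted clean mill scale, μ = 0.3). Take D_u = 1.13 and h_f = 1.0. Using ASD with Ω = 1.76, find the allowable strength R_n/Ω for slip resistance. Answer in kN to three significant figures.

R_n = μ · D_u · h_f · T_b · n_s · n_b = 0.3 × 1.13 × 1.0 × 257 × 1 × 9 = 784.1 kN.
Allowable strength R_n/Ω = 784.1 / 1.76 = 446 kN.

446 kN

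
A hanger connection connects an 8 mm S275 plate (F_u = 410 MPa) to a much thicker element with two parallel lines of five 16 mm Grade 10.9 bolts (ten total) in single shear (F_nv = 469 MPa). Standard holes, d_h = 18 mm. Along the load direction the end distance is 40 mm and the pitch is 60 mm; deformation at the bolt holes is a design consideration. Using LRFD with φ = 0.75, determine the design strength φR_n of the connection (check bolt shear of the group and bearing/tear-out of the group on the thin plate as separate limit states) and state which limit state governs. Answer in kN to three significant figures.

Bolt shear: A_b = π·16²/4 = 201.1 mm²; R_n = 469 × 201.1 × 10 × 1 / 1000 = 943 kN → 0.75 × 943 = 707 kN.
Bearing (1.2 l_c t F_u ≤ 2.4 d t F_u): upper limit = 2.4·16·8·410 / 1000 = 126 kN.
  Edge l_c = 40 − 18/2 = 31 → r_n = 122 kN; interior l_c = 60 − 18 = 42 → r_n = 126 kN.
  R_n,bearing = 2·122 + 8·126 = 1252 kN → 0.75 × 1252 = 939 kN.
Bolt shear governs: 707 kN.

707 kN (bolt shear governs)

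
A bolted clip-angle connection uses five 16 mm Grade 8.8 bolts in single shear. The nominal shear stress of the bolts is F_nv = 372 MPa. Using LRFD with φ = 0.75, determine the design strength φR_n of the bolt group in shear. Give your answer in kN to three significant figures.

280 kN

A_b = π × 16² / 4 = 201.1 mm².
R_n = F_nv · A_b · n · n_s = 372 × 201.1 × 5 × 1 / 1000 = 374 kN.
Design strength φR_n = 0.75 × 374 = 280 kN.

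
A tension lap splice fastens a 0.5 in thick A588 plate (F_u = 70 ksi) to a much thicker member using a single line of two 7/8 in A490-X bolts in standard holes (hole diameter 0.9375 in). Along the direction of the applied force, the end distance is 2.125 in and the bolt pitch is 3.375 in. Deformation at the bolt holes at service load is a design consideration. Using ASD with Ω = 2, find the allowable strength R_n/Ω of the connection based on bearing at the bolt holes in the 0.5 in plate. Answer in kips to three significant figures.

71.5 kips

Per bolt r_n = 1.2 l_c t F_u ≤ 2.4 d t F_u; upper limit = 2.4 × 0.875 × 0.5 × 70 = 73.5 kips.
Edge bolt: l_c = 2.125 − 0.9375/2 = 1.656 in → 1.2 × 1.656 × 0.5 × 70 = 69.56 → r_n = 69.56 kips.
Interior bolts: l_c = 3.375 − 0.9375 = 2.438 in → 1.2 × 2.438 × 0.5 × 70 = 102.4 → r_n = 73.5 kips.
R_n = 1 × 69.56 + 1 × 73.5 = 143.1 kips.
Allowable strength R_n/Ω = 143.1 / 2 = 71.5 kips.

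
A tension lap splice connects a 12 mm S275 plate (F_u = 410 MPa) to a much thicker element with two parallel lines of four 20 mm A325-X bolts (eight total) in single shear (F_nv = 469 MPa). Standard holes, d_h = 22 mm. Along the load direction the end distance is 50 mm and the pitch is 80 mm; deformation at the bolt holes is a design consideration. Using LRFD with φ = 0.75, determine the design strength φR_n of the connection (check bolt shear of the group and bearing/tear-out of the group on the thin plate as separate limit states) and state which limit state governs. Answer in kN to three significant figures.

Bolt shear: A_b = π·20²/4 = 314.2 mm²; R_n = 469 × 314.2 × 8 × 1 / 1000 = 1179 kN → 0.75 × 1179 = 884 kN.
Bearing (1.2 l_c t F_u ≤ 2.4 d t F_u): upper limit = 2.4·20·12·410 / 1000 = 236.2 kN.
  Edge l_c = 50 − 22/2 = 39 → r_n = 230.3 kN; interior l_c = 80 − 22 = 58 → r_n = 236.2 kN.
  R_n,bearing = 2·230.3 + 6·236.2 = 1877 kN → 0.75 × 1877 = 1410 kN.
Bolt shear governs: 884 kN.

884 kN (bolt shear governs)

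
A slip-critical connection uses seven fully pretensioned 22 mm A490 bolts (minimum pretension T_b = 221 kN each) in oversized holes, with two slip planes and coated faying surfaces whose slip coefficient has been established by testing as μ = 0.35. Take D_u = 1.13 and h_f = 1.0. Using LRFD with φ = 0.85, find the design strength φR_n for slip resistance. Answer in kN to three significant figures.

1040 kN

R_n = μ · D_u · h_f · T_b · n_s · n_b = 0.35 × 1.13 × 1.0 × 221 × 2 × 7 = 1224 kN.
Design strength φR_n = 0.85 × 1224 = 1040 kN.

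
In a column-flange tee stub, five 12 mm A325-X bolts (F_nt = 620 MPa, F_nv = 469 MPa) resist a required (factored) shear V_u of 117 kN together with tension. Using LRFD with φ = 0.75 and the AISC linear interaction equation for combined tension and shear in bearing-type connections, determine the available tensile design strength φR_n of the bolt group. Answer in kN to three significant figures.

187 kN

A_b = π·12²/4 = 113.1 mm²; f_rv = 117 × 1000 / (5 × 113.1) = 206.9 MPa.
F'_nt = 1.3 F_nt − (F_nt / φF_nv) f_rv = 1.3·620 − (620/(0.75·469))·206.9 = 441.3 MPa, capped at F_nt → F'_nt = 441.3 MPa.
R_n = F'_nt · A_b · n = 441.3 × 113.1 × 5 / 1000 = 249.6 kN.
Design strength φR_n = 0.75 × 249.6 = 187 kN.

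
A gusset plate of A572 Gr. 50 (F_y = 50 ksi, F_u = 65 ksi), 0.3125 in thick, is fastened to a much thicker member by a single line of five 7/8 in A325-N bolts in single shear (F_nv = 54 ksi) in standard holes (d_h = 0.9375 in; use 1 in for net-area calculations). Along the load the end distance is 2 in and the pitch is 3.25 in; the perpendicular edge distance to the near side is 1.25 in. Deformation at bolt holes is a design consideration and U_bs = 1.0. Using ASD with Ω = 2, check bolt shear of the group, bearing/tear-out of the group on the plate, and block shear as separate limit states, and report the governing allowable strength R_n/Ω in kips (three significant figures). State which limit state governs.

71.6 kips (block shear governs)

Bolt shear: A_b = π·0.875²/4 = 0.6013 in²; R_n = 54 × 0.6013 × 5 × 1 = 162.4 kips → 162.4 / 2 = 81.2 kips.
Bearing: edge l_c = 1.531, r_n = 37.32 kips; interior l_c = 2.312, r_n = 42.66 kips; R_n = 37.32 + 4·42.66 = 207.9 kips → 104 kips.
Block shear: A_gv = 4.688, A_nv = 3.281, A_nt = 0.2344 in²; R_n = min(0.6F_uA_nv, 0.6F_yA_gv) + U_bs·F_u·A_nt = 143.2 kips → 71.6 kips.
Block shear governs: 71.6 kips.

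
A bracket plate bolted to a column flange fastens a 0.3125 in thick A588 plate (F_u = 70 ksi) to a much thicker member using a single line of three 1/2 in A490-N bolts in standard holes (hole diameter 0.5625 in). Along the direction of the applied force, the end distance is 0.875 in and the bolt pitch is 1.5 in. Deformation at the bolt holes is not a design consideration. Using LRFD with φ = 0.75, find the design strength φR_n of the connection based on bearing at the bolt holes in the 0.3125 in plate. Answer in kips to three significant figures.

Per bolt r_n = 1.5 l_c t F_u ≤ 3.0 d t F_u; upper limit = 3.0 × 0.5 × 0.3125 × 70 = 32.81 kips.
Edge bolt: l_c = 0.875 − 0.5625/2 = 0.5938 in → 1.5 × 0.5938 × 0.3125 × 70 = 19.48 → r_n = 19.48 kips.
Interior bolts: l_c = 1.5 − 0.5625 = 0.9375 in → 1.5 × 0.9375 × 0.3125 × 70 = 30.76 → r_n = 30.76 kips.
R_n = 1 × 19.48 + 2 × 30.76 = 81.01 kips.
Design strength φR_n = 0.75 × 81.01 = 60.8 kips.

60.8 kips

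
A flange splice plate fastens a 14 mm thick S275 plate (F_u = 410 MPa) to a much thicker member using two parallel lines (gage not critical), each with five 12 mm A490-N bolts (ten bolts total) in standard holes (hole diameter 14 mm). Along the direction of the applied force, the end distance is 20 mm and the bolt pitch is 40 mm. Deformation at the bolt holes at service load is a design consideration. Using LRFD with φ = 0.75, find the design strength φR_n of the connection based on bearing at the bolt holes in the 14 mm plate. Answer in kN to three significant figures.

1130 kN

Per bolt r_n = 1.2 l_c t F_u ≤ 2.4 d t F_u; upper limit = 2.4 × 12 × 14 × 410 / 1000 = 165.3 kN.
Edge bolt: l_c = 20 − 14/2 = 13 mm → 1.2 × 13 × 14 × 410 / 1000 = 89.54 → r_n = 89.54 kN.
Interior bolts: l_c = 40 − 14 = 26 mm → 1.2 × 26 × 14 × 410 / 1000 = 179.1 → r_n = 165.3 kN.
R_n = 2 × 89.54 + 8 × 165.3 = 1502 kN.
Design strength φR_n = 0.75 × 1502 = 1130 kN.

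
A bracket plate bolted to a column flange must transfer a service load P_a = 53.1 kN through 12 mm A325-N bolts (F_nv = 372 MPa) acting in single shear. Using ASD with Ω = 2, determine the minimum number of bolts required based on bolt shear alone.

A_b = π·12²/4 = 113.1 mm².
Per-bolt allowable strength R_n/Ω = 372 × 113.1 × 1 / 1000 / 2 = 21.04 kN.
n ≥ 53.1 / 21.04 = 2.524 → use 3 bolts.

3 bolts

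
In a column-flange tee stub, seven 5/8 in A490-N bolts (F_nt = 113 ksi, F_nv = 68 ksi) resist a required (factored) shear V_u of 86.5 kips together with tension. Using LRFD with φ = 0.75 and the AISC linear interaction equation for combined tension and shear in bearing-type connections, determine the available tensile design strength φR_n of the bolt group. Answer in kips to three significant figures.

92.9 kips

A_b = π·0.625²/4 = 0.3068 in²; f_rv = 86.5 / (7 × 0.3068) = 40.28 ksi.
F'_nt = 1.3 F_nt − (F_nt / φF_nv) f_rv = 1.3·113 − (113/(0.75·68))·40.28 = 57.66 ksi, capped at F_nt → F'_nt = 57.66 ksi.
R_n = F'_nt · A_b · n = 57.66 × 0.3068 × 7 = 123.8 kips.
Design strength φR_n = 0.75 × 123.8 = 92.9 kips.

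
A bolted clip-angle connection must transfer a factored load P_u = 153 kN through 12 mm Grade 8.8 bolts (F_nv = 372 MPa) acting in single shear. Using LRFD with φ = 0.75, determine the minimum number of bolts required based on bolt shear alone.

5 bolts

A_b = π·12²/4 = 113.1 mm².
Per-bolt design strength φR_n = 0.75 × 372 × 113.1 × 1 / 1000 = 31.55 kN.
n ≥ 153 / 31.55 = 4.849 → use 5 bolts.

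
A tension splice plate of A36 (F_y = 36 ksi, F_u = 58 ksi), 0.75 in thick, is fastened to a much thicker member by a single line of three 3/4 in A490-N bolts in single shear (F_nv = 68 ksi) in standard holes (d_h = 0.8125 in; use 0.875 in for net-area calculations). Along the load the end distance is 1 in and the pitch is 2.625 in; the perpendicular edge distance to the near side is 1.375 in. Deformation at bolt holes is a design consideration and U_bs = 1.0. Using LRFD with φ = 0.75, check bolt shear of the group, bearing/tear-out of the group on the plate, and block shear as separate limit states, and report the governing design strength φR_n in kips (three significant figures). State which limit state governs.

67.6 kips (bolt shear governs)

Bolt shear: A_b = π·0.75²/4 = 0.4418 in²; R_n = 68 × 0.4418 × 3 × 1 = 90.12 kips → 0.75 × 90.12 = 67.6 kips.
Bearing: edge l_c = 0.5938, r_n = 30.99 kips; interior l_c = 1.812, r_n = 78.3 kips; R_n = 30.99 + 2·78.3 = 187.6 kips → 141 kips.
Block shear: A_gv = 4.688, A_nv = 3.047, A_nt = 0.7031 in²; R_n = min(0.6F_uA_nv, 0.6F_yA_gv) + U_bs·F_u·A_nt = 142 kips → 107 kips.
Bolt shear governs: 67.6 kips.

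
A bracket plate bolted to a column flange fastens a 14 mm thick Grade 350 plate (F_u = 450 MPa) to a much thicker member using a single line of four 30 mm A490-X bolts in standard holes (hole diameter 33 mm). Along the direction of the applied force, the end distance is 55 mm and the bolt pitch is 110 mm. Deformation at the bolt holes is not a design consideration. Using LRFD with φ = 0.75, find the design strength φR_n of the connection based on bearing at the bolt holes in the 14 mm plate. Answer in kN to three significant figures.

1550 kN

Per bolt r_n = 1.5 l_c t F_u ≤ 3.0 d t F_u; upper limit = 3.0 × 30 × 14 × 450 / 1000 = 567 kN.
Edge bolt: l_c = 55 − 33/2 = 38.5 mm → 1.5 × 38.5 × 14 × 450 / 1000 = 363.8 → r_n = 363.8 kN.
Interior bolts: l_c = 110 − 33 = 77 mm → 1.5 × 77 × 14 × 450 / 1000 = 727.6 → r_n = 567 kN.
R_n = 1 × 363.8 + 3 × 567 = 2065 kN.
Design strength φR_n = 0.75 × 2065 = 1550 kN.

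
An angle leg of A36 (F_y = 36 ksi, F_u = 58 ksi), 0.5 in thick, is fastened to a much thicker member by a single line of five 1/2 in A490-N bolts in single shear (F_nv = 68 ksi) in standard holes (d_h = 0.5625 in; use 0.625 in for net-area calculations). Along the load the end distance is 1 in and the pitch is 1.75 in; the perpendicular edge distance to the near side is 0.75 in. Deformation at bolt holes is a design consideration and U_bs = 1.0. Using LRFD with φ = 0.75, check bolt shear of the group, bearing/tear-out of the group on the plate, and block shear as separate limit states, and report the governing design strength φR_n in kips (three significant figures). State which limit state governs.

Bolt shear: A_b = π·0.5²/4 = 0.1963 in²; R_n = 68 × 0.1963 × 5 × 1 = 66.76 kips → 0.75 × 66.76 = 50.1 kips.
Bearing: edge l_c = 0.7188, r_n = 25.01 kips; interior l_c = 1.188, r_n = 34.8 kips; R_n = 25.01 + 4·34.8 = 164.2 kips → 123 kips.
Block shear: A_gv = 4, A_nv = 2.594, A_nt = 0.2188 in²; R_n = min(0.6F_uA_nv, 0.6F_yA_gv) + U_bs·F_u·A_nt = 99.09 kips → 74.3 kips.
Bolt shear governs: 50.1 kips.

50.1 kips (bolt shear governs)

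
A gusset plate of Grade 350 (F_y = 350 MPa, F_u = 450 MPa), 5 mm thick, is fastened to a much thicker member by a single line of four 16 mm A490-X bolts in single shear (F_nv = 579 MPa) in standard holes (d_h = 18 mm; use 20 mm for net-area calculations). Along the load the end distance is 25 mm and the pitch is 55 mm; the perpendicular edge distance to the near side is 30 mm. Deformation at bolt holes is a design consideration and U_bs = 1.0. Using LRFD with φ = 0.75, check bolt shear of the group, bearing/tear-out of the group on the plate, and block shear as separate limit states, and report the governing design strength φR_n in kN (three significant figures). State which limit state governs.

Bolt shear: A_b = π·16²/4 = 201.1 mm²; R_n = 579 × 201.1 × 4 × 1 / 1000 = 465.7 kN → 0.75 × 465.7 = 349 kN.
Bearing: edge l_c = 16, r_n = 43.2 kN; interior l_c = 37, r_n = 86.4 kN; R_n = 43.2 + 3·86.4 = 302.4 kN → 227 kN.
Block shear: A_gv = 950, A_nv = 600, A_nt = 100 mm²; R_n = min(0.6F_uA_nv, 0.6F_yA_gv) + U_bs·F_u·A_nt = 207 kN → 155 kN.
Block shear governs: 155 kN.

155 kN (block shear governs)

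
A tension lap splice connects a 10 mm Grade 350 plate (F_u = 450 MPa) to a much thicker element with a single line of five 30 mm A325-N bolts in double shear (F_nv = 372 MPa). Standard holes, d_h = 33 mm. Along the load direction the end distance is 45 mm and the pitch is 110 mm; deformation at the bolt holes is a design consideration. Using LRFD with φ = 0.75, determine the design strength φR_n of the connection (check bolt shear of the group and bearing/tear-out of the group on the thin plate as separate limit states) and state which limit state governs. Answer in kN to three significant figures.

Bolt shear: A_b = π·30²/4 = 706.9 mm²; R_n = 372 × 706.9 × 5 × 2 / 1000 = 2630 kN → 0.75 × 2630 = 1970 kN.
Bearing (1.2 l_c t F_u ≤ 2.4 d t F_u): upper limit = 2.4·30·10·450 / 1000 = 324 kN.
  Edge l_c = 45 − 33/2 = 28.5 → r_n = 153.9 kN; interior l_c = 110 − 33 = 77 → r_n = 324 kN.
  R_n,bearing = 1·153.9 + 4·324 = 1450 kN → 0.75 × 1450 = 1090 kN.
Bearing governs: 1090 kN.

1090 kN (bearing governs)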